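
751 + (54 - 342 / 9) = 767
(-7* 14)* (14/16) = -343/4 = -85.75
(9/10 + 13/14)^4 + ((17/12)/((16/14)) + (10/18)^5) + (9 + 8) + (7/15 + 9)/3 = 92518374913813/2835532980000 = 32.63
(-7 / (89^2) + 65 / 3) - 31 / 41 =20371951 / 974283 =20.91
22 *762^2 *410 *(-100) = -523740888000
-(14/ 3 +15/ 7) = -143/ 21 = -6.81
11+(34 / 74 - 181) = -169.54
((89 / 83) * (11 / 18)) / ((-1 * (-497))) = 979 / 742518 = 0.00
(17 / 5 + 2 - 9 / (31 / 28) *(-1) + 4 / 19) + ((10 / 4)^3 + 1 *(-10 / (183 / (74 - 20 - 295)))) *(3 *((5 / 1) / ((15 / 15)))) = 640478319 / 1437160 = 445.66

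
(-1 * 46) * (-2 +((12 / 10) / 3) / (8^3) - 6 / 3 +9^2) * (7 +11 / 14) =-247092427 / 8960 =-27577.28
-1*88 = -88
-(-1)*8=8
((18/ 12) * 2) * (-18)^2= 972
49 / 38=1.29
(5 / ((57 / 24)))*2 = 80 / 19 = 4.21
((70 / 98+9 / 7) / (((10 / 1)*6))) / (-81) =-1 / 2430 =-0.00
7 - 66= -59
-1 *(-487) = 487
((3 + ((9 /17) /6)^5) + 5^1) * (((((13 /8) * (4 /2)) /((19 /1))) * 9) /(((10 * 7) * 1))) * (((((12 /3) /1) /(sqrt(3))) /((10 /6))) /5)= 8505517059 * sqrt(3) /302145569600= 0.05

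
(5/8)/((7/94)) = 235/28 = 8.39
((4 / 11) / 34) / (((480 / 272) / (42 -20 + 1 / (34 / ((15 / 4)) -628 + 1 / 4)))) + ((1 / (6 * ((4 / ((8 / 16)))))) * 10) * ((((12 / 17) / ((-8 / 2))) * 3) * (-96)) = 1116375934 / 104124405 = 10.72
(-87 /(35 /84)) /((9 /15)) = -348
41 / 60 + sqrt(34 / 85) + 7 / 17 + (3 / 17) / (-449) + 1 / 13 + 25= sqrt(10) / 5 + 155819069 / 5953740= 26.80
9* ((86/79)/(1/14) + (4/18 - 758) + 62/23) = -6658.57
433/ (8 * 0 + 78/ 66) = 4763/ 13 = 366.38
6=6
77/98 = 0.79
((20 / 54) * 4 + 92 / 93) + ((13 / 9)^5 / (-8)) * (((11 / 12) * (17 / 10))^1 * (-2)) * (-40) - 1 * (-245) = 3283612931 / 21966228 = 149.48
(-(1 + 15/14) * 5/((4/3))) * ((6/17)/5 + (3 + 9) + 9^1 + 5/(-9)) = -32509/204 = -159.36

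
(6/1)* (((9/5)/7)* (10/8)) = 27/14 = 1.93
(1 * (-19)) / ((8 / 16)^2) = -76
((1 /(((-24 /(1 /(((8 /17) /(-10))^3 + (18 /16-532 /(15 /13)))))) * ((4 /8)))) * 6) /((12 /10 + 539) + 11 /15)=55271250 /27502734704377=0.00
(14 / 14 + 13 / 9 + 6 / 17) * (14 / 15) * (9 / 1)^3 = 161784 / 85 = 1903.34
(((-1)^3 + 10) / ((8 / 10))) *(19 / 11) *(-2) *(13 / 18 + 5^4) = -1069985 / 44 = -24317.84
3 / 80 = 0.04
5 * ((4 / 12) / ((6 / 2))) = 0.56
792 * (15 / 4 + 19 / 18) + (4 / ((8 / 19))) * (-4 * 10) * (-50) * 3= 60806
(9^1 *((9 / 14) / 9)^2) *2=9 / 98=0.09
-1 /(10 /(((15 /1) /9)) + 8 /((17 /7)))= -17 /158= -0.11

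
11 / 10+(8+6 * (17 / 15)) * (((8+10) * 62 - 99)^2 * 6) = 918448643 / 10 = 91844864.30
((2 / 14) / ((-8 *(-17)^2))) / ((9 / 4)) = -1 / 36414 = -0.00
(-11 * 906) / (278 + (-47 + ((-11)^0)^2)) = -4983 / 116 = -42.96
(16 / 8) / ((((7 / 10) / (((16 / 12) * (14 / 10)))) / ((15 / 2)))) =40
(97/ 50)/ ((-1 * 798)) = -97/ 39900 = -0.00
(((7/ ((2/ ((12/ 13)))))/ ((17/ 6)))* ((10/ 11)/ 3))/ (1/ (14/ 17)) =11760/ 41327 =0.28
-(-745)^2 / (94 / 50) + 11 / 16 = -222009483 / 752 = -295225.38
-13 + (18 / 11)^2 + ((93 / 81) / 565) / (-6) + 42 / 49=-733822267 / 77525910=-9.47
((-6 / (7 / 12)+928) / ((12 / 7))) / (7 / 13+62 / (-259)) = 5407402 / 3021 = 1789.94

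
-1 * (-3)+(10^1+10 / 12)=83 / 6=13.83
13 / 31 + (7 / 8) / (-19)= 1759 / 4712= 0.37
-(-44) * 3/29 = 132/29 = 4.55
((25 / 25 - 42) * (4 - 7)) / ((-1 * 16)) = -123 / 16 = -7.69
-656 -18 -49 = -723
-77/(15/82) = -420.93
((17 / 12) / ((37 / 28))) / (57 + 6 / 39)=1547 / 82473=0.02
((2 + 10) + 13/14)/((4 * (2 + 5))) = 181/392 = 0.46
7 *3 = 21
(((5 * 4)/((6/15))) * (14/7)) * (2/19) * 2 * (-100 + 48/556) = -5555200/2641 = -2103.45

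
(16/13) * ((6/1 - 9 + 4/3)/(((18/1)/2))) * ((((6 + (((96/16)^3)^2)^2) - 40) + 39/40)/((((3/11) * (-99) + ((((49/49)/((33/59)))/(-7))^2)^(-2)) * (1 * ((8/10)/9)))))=-26836055.33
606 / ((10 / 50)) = 3030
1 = 1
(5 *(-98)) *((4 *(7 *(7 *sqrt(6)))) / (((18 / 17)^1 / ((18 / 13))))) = -1632680 *sqrt(6) / 13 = -307633.30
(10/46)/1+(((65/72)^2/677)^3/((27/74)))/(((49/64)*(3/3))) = 2233988206008309524435/10276345452403434571776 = 0.22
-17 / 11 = -1.55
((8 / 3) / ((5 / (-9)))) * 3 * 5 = -72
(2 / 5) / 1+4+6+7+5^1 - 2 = 102 / 5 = 20.40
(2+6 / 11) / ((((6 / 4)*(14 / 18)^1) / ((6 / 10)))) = 72 / 55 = 1.31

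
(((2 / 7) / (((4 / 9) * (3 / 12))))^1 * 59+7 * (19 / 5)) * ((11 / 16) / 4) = 68651 / 2240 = 30.65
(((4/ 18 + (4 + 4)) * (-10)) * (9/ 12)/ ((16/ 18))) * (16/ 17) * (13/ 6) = -141.47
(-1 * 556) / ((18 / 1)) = -278 / 9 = -30.89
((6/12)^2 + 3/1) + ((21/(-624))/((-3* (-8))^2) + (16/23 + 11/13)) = 13204063/2755584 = 4.79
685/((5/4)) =548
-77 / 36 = -2.14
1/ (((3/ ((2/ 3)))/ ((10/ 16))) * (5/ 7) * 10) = 7/ 360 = 0.02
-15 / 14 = -1.07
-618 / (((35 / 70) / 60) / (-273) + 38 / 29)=-587124720 / 1244851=-471.64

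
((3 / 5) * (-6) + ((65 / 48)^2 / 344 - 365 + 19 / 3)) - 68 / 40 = -1442335099 / 3962880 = -363.96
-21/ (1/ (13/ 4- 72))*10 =28875/ 2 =14437.50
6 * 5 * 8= 240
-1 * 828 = -828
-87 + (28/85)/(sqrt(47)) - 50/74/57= -183508/2109 + 28* sqrt(47)/3995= -86.96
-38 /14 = -19 /7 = -2.71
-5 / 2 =-2.50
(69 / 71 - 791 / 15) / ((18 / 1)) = -2.88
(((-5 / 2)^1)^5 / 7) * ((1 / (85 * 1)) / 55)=-0.00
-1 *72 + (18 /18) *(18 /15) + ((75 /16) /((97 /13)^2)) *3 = -53102451 /752720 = -70.55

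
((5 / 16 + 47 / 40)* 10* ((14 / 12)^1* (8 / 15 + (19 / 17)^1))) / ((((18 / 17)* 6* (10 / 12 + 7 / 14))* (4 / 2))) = 1.69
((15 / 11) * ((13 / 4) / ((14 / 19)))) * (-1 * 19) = -70395 / 616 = -114.28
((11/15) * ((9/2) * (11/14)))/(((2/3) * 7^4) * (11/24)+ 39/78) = 3267/925015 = 0.00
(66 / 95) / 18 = 11 / 285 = 0.04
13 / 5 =2.60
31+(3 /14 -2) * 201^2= -1009591 /14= -72113.64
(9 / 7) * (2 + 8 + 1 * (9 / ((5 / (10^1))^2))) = 414 / 7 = 59.14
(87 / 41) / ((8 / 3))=261 / 328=0.80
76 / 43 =1.77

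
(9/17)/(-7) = -9/119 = -0.08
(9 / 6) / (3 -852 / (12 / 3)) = -1 / 140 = -0.01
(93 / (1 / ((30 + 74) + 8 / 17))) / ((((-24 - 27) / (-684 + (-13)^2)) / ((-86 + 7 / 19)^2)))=719419069.73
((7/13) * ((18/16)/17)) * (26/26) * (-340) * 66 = -10395/13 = -799.62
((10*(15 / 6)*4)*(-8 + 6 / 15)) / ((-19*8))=5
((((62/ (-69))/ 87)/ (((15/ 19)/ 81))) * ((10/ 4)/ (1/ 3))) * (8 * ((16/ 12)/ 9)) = -9.42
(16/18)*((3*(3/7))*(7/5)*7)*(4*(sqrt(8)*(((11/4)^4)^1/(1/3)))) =307461*sqrt(2)/20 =21740.78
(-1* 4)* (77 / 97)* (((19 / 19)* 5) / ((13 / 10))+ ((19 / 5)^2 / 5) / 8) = -4211361 / 315250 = -13.36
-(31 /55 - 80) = 4369 /55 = 79.44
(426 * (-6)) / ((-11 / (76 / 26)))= 97128 / 143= 679.22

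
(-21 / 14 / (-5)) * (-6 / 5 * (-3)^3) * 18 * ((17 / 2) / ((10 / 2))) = 37179 / 125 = 297.43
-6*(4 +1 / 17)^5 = -9384188094 / 1419857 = -6609.25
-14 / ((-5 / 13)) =182 / 5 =36.40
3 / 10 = 0.30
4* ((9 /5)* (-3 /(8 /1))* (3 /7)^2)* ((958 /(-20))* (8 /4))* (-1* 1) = -116397 /2450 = -47.51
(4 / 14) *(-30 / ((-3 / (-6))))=-120 / 7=-17.14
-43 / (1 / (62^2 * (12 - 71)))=9752228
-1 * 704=-704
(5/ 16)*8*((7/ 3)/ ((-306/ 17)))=-35/ 108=-0.32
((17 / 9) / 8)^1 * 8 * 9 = 17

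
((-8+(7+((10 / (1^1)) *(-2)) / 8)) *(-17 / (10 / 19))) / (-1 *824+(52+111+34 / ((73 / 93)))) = -165053 / 901820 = -0.18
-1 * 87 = -87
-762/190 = -381/95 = -4.01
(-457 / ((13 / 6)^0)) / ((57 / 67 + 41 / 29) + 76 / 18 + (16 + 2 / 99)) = -29302383 / 1443124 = -20.30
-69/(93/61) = -1403/31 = -45.26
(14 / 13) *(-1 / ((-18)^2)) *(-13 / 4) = 7 / 648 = 0.01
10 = 10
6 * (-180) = -1080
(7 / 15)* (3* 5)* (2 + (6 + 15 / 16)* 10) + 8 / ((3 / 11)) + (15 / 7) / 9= 29635 / 56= 529.20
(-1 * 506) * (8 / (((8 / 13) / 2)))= -13156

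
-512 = -512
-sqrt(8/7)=-2*sqrt(14)/7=-1.07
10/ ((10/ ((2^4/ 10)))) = 8/ 5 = 1.60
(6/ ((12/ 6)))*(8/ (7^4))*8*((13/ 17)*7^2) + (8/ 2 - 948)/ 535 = 549008/ 445655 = 1.23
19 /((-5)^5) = -19 /3125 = -0.01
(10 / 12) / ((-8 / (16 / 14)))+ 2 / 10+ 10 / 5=437 / 210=2.08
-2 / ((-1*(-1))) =-2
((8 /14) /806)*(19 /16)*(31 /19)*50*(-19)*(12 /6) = -475 /182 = -2.61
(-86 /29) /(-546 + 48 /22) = 473 /86739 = 0.01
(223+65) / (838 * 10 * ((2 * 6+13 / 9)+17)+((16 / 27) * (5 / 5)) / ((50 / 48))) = 2700 / 2391797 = 0.00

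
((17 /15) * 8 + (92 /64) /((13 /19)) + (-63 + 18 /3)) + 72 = 81643 /3120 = 26.17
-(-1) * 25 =25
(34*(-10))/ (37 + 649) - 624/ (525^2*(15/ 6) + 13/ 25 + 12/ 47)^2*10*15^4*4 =-448155339151002627530/ 899389996646322948487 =-0.50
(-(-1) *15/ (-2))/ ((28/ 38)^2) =-5415/ 392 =-13.81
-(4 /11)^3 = -64 /1331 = -0.05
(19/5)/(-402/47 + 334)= 893/76480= 0.01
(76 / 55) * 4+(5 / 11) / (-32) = 9703 / 1760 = 5.51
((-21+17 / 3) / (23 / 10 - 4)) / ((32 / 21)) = 805 / 136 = 5.92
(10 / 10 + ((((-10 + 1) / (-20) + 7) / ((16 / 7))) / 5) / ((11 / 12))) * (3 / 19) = 22587 / 83600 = 0.27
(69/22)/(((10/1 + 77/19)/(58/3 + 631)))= 852587/5874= 145.15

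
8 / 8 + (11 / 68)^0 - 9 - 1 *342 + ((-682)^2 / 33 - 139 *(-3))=42488 / 3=14162.67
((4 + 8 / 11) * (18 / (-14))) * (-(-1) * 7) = -468 / 11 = -42.55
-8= -8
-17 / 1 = -17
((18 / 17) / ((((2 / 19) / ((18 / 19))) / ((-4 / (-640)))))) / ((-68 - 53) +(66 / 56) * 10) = -567 / 1039720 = -0.00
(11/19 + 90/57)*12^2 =310.74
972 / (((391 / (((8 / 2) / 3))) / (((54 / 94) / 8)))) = 4374 / 18377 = 0.24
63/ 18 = 3.50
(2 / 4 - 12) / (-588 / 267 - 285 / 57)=2047 / 1282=1.60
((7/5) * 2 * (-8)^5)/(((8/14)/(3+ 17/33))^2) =-18904711168/5445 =-3471939.61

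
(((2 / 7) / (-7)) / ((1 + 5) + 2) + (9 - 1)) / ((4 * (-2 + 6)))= 1567 / 3136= 0.50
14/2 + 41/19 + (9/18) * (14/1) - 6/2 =13.16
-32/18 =-16/9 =-1.78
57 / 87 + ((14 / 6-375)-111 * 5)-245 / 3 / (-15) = -240529 / 261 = -921.57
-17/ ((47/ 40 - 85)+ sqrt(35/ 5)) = 27200 * sqrt(7)/ 11231409+ 325720/ 1604487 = 0.21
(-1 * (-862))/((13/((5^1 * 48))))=206880/13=15913.85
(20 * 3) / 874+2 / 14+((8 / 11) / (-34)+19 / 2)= 11086133 / 1144066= 9.69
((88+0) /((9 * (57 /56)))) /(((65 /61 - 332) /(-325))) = 97697600 /10355931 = 9.43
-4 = -4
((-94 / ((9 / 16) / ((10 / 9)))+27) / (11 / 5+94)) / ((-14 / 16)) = 514120 / 272727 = 1.89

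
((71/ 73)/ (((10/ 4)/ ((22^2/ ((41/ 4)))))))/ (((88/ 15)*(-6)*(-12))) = 781/ 17958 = 0.04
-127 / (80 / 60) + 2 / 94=-17903 / 188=-95.23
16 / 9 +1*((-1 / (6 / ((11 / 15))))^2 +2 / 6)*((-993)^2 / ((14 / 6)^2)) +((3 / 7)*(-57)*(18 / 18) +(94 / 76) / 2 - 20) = 3772572959 / 59850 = 63033.80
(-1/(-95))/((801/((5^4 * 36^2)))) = 18000/1691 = 10.64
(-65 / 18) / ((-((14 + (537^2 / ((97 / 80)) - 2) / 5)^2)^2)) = 3596502040625 / 5104149176218364717908706062848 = 0.00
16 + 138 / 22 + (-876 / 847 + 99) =101842 / 847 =120.24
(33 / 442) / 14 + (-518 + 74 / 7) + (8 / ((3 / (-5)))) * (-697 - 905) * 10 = 1318616865 / 6188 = 213092.58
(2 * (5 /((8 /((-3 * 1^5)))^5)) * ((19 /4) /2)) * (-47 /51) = 361665 /2228224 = 0.16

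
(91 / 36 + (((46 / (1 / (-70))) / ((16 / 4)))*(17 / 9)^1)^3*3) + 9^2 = -10251664695311 / 972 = -10546980139.21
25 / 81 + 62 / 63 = 733 / 567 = 1.29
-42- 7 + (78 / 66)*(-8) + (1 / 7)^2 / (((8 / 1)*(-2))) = -504123 / 8624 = -58.46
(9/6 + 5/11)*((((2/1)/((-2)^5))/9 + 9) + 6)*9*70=3249295/176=18461.90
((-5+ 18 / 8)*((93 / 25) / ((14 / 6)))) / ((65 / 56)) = -6138 / 1625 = -3.78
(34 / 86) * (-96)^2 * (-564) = -2054953.67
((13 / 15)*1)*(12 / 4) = 13 / 5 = 2.60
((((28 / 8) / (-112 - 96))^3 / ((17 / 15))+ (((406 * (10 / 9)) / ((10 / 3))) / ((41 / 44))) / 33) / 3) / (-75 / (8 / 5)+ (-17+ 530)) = 1987533801463 / 631508107456512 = 0.00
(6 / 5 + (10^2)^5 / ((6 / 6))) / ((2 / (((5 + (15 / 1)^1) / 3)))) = 100000000012 / 3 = 33333333337.33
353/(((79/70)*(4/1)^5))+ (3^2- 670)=-26723773/40448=-660.69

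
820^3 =551368000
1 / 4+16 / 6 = 35 / 12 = 2.92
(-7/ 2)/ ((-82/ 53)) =371/ 164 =2.26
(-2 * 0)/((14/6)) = 0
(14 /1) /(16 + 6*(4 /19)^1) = 133 /164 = 0.81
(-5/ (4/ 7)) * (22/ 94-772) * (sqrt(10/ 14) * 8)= 362730 * sqrt(35)/ 47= 45658.29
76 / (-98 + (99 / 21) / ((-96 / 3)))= -17024 / 21985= -0.77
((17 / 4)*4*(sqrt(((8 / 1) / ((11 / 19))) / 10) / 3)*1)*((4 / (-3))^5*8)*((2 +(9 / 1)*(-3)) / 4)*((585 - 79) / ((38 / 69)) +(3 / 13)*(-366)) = 23916154880*sqrt(1045) / 660231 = 1170991.09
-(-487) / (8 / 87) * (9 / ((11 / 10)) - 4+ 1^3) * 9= 21735297 / 88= 246992.01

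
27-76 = -49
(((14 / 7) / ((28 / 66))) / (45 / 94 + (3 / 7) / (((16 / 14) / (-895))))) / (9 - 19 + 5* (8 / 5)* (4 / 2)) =-2068 / 882105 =-0.00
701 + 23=724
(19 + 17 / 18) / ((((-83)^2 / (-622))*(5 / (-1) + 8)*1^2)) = -111649 / 186003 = -0.60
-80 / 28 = -20 / 7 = -2.86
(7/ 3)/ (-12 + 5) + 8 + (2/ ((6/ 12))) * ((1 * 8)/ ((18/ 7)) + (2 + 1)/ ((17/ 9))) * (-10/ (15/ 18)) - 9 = -11572/ 51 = -226.90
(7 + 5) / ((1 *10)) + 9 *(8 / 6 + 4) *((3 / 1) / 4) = 186 / 5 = 37.20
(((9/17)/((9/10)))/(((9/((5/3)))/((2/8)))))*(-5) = -125/918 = -0.14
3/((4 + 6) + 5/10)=2/7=0.29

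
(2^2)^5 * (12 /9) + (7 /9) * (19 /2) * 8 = 12820 /9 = 1424.44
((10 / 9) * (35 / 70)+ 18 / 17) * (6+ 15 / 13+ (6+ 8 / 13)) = 3401 / 153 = 22.23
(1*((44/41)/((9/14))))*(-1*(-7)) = 4312/369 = 11.69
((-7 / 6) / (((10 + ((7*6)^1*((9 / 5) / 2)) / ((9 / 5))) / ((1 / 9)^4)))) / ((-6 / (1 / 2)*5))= 7 / 73220760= 0.00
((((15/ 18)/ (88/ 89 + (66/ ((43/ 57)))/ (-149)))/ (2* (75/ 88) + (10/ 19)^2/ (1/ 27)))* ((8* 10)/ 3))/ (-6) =-1646804024/ 1639885905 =-1.00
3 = 3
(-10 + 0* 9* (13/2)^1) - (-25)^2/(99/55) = -3215/9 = -357.22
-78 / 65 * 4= -4.80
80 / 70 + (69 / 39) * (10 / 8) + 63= 24153 / 364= 66.35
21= 21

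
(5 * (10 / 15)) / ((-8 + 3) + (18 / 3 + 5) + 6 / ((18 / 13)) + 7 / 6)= 20 / 69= 0.29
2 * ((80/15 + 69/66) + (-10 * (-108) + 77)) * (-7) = -537481/33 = -16287.30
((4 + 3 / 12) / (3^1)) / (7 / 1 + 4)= 17 / 132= 0.13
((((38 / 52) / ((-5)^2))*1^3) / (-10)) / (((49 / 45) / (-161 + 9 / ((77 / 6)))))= 2110653 / 4904900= 0.43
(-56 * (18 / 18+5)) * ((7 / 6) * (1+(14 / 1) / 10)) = -4704 / 5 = -940.80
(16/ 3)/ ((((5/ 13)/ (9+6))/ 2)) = 416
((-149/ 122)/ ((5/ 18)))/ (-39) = 447/ 3965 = 0.11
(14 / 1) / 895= 14 / 895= 0.02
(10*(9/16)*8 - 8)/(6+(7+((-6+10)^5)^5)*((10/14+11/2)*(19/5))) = 2590/1861112546010869463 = 0.00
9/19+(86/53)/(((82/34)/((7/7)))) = 47335/41287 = 1.15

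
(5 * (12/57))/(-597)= -20/11343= -0.00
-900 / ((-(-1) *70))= -90 / 7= -12.86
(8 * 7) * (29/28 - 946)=-52918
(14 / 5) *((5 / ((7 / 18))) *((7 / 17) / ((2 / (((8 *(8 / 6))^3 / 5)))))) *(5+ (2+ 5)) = 1835008 / 85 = 21588.33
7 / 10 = 0.70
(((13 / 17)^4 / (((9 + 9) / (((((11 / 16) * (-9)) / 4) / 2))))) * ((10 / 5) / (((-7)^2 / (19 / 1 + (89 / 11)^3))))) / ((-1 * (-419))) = -10428449369 / 13279176177344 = -0.00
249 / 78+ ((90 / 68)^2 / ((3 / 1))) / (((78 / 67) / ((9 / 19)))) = 1958687 / 571064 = 3.43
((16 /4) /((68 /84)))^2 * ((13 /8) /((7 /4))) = 6552 /289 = 22.67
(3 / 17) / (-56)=-3 / 952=-0.00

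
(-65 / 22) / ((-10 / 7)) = 2.07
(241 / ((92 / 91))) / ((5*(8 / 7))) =153517 / 3680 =41.72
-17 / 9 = -1.89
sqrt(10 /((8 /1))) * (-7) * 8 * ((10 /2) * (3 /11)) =-420 * sqrt(5) /11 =-85.38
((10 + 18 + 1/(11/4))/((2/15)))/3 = 780/11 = 70.91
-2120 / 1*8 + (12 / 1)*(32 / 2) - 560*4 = -19008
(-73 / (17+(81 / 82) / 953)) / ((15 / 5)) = -5704658 / 3985689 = -1.43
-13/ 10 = -1.30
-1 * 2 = -2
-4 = -4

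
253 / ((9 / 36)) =1012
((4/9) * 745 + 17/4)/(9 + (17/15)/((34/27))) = 60365/1782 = 33.87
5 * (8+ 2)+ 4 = 54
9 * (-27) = -243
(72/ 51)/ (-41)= -24/ 697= -0.03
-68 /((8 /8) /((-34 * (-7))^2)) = -3851792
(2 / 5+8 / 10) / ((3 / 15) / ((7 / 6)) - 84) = -7 / 489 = -0.01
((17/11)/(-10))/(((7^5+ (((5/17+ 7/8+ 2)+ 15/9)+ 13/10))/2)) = -6936/377286767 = -0.00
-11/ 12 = -0.92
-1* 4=-4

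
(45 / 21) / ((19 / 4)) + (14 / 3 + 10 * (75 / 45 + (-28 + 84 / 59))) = -5743492 / 23541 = -243.98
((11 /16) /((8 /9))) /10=99 /1280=0.08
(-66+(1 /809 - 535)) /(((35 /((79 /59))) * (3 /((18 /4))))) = -57615648 /1670585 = -34.49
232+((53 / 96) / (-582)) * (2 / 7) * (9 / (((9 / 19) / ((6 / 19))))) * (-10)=3780937 / 16296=232.02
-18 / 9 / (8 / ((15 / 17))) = -15 / 68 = -0.22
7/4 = 1.75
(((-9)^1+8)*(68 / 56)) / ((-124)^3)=17 / 26692736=0.00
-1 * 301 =-301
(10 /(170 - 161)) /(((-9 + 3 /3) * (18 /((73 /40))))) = -0.01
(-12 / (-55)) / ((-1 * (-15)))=4 / 275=0.01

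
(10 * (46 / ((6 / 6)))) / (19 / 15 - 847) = -3450 / 6343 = -0.54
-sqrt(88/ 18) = -2.21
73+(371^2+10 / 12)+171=827315 / 6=137885.83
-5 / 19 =-0.26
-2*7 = -14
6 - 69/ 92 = 21/ 4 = 5.25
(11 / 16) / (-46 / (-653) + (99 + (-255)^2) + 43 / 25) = 179575 / 17010856464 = 0.00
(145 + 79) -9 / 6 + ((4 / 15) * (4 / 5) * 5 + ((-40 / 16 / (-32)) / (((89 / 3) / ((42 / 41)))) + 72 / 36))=395089253 / 1751520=225.57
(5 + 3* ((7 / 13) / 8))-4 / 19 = 9863 / 1976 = 4.99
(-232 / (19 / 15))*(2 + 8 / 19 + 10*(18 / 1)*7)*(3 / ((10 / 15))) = -375620760 / 361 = -1040500.72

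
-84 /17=-4.94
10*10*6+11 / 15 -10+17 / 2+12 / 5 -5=17899 / 30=596.63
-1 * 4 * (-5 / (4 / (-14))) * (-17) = 1190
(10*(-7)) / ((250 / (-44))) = 308 / 25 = 12.32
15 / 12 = 5 / 4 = 1.25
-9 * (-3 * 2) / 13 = 54 / 13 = 4.15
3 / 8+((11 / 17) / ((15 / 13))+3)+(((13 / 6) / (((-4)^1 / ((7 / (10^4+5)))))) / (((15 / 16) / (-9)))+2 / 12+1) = 11579589 / 2267800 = 5.11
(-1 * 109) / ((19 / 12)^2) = -15696 / 361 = -43.48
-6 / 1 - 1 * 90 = -96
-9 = -9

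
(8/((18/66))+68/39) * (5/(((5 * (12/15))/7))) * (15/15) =3535/13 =271.92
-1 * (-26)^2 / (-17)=676 / 17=39.76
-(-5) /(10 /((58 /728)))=29 /728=0.04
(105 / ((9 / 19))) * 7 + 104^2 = 37103 / 3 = 12367.67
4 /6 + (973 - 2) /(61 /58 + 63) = 176384 /11145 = 15.83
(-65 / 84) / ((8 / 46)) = -4.45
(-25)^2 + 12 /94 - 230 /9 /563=148862717 /238149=625.08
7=7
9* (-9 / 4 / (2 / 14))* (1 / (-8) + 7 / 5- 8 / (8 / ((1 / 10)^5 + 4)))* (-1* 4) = -154508067 / 100000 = -1545.08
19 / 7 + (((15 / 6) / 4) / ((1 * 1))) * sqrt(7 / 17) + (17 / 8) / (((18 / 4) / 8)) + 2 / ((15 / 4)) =5 * sqrt(119) / 136 + 2213 / 315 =7.43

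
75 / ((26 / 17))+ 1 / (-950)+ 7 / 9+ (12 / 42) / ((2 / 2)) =19490503 / 389025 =50.10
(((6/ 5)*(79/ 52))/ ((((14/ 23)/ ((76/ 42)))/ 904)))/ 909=15604396/ 2895165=5.39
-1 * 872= -872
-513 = -513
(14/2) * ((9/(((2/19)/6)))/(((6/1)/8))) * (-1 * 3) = -14364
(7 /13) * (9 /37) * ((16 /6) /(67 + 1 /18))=3024 /580567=0.01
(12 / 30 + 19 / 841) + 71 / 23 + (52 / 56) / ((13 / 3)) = 5042109 / 1354010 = 3.72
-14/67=-0.21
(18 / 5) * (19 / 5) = 342 / 25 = 13.68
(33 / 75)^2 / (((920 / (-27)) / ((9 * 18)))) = -264627 / 287500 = -0.92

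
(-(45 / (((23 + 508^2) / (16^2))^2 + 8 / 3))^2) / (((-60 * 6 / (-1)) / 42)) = -1826434842624 / 7986183809978691354005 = -0.00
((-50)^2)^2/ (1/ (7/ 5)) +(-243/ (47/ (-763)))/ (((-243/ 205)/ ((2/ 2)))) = 411093585/ 47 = 8746672.02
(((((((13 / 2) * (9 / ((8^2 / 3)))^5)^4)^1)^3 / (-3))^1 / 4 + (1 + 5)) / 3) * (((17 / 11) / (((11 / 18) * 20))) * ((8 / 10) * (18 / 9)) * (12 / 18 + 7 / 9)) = 17007506580865542172873081630118383747690349762773198755973527320083775112911824579696225865906417989771168211126539 / 29099382017600903226841820386458601503995657053993646526011618053672682704780044457892616069586638138046887126630400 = 0.58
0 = 0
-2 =-2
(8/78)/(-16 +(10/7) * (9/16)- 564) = -0.00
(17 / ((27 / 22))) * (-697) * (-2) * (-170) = -88630520 / 27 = -3282611.85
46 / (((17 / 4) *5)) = 184 / 85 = 2.16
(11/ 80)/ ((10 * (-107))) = -11/ 85600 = -0.00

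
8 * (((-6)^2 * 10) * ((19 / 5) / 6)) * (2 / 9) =1216 / 3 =405.33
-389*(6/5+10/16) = -28397/40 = -709.92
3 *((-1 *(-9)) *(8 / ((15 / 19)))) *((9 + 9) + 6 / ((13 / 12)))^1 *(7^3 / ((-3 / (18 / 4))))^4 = 29332497360220803 / 65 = 451269190157243.12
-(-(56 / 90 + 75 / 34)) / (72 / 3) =4327 / 36720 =0.12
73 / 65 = 1.12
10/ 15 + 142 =428/ 3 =142.67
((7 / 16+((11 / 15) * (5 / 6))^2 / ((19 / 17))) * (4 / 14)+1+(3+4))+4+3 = 1311761 / 86184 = 15.22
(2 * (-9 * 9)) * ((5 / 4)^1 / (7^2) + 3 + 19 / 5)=-541809 / 490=-1105.73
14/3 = 4.67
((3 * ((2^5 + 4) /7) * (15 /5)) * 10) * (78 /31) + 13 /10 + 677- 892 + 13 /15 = 1239211 /1302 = 951.77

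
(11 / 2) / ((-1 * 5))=-11 / 10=-1.10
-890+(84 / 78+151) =-9593 / 13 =-737.92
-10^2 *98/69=-9800/69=-142.03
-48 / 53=-0.91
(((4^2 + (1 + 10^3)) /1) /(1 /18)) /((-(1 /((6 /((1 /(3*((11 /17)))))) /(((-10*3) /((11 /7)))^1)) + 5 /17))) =56483163 /4150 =13610.40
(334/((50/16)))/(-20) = -668/125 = -5.34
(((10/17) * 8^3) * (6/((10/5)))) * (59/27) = 302080/153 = 1974.38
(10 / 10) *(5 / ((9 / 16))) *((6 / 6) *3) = 26.67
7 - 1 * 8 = -1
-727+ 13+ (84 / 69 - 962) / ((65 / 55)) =-456564 / 299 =-1526.97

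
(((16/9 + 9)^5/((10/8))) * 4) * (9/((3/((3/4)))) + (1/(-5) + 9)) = 7591208787188/1476225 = 5142311.50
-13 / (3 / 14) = -182 / 3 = -60.67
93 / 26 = 3.58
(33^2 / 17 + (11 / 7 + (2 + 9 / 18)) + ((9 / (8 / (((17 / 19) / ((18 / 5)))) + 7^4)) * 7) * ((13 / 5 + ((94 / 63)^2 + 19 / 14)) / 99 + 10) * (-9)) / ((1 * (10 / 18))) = 160290008497 / 1353643445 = 118.41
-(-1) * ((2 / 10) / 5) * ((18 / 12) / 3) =1 / 50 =0.02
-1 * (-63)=63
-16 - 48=-64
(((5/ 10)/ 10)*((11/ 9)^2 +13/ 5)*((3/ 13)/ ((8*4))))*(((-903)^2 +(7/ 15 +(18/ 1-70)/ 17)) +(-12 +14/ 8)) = 53037129473/ 44064000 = 1203.64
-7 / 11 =-0.64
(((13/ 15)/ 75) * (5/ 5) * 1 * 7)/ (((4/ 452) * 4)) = 10283/ 4500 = 2.29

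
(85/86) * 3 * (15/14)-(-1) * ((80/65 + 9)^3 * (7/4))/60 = 5461217659/158711280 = 34.41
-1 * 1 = -1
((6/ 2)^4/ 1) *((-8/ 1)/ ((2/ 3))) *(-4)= 3888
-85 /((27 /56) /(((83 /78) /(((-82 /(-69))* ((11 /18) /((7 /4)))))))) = -7950985 /17589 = -452.04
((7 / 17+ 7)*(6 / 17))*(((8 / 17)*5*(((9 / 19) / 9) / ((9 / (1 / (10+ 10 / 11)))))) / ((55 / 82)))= 2296 / 466735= 0.00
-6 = -6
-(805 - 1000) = 195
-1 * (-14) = 14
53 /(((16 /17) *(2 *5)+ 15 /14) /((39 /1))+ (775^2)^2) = 491946 /3348485125783745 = 0.00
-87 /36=-29 /12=-2.42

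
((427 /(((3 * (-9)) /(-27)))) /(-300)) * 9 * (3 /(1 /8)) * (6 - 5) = -7686 /25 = -307.44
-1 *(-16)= 16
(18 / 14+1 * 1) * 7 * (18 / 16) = 18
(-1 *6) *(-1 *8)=48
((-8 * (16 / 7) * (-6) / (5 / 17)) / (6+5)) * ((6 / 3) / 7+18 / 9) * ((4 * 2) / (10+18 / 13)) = 5431296 / 99715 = 54.47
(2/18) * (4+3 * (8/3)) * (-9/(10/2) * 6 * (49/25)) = -3528/125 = -28.22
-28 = -28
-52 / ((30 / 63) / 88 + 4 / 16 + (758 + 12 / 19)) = -228228 / 3330755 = -0.07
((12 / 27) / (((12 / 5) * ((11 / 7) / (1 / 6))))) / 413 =5 / 105138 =0.00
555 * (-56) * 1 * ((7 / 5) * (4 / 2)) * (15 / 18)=-72520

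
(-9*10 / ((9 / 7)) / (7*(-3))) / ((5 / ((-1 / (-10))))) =1 / 15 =0.07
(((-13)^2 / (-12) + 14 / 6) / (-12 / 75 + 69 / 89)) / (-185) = 20915 / 202612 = 0.10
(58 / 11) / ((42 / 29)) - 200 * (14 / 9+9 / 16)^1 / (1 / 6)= -195428 / 77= -2538.03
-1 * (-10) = 10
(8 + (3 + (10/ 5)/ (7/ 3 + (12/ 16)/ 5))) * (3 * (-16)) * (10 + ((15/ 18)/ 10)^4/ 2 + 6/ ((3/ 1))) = -875392735/ 128736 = -6799.91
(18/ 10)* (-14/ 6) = -21/ 5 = -4.20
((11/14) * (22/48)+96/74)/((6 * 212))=20605/15813504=0.00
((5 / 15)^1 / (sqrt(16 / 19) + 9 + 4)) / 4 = 247 / 38340- sqrt(19) / 9585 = 0.01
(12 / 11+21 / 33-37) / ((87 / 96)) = -12416 / 319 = -38.92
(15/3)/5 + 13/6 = 19/6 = 3.17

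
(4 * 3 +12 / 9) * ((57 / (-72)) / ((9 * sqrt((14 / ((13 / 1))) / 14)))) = -95 * sqrt(13) / 81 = -4.23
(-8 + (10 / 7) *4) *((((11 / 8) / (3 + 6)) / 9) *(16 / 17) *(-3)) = 352 / 3213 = 0.11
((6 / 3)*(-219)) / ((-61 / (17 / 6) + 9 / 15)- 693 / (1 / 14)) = 12410 / 275483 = 0.05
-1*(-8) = 8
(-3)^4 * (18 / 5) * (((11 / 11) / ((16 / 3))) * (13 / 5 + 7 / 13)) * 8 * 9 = 4015332 / 325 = 12354.87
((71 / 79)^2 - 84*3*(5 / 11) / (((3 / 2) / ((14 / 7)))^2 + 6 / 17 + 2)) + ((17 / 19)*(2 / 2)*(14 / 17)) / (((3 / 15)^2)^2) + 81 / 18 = 426.54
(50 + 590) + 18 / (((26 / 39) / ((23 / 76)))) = 49261 / 76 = 648.17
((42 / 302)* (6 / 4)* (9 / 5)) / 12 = 0.03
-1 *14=-14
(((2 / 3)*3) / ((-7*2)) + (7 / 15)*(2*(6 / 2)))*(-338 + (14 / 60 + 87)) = -233213 / 350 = -666.32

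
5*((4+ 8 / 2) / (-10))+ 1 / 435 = -1739 / 435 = -4.00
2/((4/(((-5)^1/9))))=-5/18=-0.28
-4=-4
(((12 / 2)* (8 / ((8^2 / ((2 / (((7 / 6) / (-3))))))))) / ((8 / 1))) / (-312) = 0.00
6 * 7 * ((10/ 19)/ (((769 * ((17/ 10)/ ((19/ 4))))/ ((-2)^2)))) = 4200/ 13073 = 0.32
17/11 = 1.55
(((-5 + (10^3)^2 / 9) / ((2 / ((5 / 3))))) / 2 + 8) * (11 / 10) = 55007029 / 1080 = 50932.43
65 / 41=1.59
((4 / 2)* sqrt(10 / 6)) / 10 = sqrt(15) / 15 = 0.26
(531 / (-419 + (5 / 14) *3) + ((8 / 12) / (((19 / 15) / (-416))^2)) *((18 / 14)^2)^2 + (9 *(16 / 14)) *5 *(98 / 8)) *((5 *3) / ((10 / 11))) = 16494889592379924 / 5071418611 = 3252519.83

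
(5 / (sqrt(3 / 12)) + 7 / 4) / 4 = 47 / 16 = 2.94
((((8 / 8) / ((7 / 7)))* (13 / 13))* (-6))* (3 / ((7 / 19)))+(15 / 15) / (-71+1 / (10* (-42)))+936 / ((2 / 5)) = 478266258 / 208747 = 2291.13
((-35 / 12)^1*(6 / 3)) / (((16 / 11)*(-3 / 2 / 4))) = 10.69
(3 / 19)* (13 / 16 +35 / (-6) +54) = 2351 / 304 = 7.73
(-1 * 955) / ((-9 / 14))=13370 / 9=1485.56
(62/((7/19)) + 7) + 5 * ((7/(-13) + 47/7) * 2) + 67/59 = 1278786/5369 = 238.18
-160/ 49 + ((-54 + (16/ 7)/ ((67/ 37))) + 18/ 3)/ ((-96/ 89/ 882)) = 125455250/ 3283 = 38213.60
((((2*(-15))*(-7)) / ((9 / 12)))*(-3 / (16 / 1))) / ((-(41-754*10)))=-105 / 14998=-0.01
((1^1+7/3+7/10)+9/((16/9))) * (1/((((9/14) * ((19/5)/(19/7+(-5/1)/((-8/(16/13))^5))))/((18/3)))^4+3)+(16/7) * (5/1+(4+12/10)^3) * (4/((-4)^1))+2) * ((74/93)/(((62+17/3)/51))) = -33744877882143273972581269150559694695162033/18718430828206449074855869076006806732500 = -1802.76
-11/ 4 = -2.75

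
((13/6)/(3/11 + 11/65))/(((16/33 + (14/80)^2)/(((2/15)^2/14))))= 1635920/135459009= 0.01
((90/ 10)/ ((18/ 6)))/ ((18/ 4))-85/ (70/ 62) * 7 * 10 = -15808/ 3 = -5269.33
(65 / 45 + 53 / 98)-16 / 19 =19157 / 16758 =1.14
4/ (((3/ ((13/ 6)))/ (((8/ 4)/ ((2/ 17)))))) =442/ 9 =49.11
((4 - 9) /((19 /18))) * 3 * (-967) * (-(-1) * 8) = 2088720 /19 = 109932.63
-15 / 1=-15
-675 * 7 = -4725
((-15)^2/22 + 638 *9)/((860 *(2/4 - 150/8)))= -2943/8030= -0.37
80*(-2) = -160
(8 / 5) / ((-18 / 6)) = -8 / 15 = -0.53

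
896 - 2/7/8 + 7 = 902.96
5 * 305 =1525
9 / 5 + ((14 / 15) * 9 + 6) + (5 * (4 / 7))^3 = 67783 / 1715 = 39.52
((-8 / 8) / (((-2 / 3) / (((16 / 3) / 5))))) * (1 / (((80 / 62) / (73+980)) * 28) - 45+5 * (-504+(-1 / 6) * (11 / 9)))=-76715039 / 18900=-4059.00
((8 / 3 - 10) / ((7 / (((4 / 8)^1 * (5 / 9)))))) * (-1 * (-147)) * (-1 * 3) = 385 / 3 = 128.33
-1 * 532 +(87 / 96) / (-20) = -340509 / 640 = -532.05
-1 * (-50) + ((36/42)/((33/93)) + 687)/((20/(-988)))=-2618549/77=-34007.13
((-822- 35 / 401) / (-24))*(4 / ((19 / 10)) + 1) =19449763 / 182856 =106.37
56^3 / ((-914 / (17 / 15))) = -1492736 / 6855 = -217.76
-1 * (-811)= 811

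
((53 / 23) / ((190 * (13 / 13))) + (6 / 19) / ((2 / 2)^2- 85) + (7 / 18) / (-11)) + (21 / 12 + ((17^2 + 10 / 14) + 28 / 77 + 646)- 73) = 864.80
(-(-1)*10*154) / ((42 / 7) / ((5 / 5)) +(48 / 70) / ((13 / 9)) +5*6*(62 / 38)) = 3328325 / 119781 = 27.79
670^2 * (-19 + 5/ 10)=-8304650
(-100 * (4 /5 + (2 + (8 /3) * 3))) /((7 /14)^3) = -8640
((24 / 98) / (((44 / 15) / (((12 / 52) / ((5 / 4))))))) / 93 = 36 / 217217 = 0.00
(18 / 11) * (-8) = -144 / 11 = -13.09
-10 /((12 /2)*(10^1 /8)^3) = -0.85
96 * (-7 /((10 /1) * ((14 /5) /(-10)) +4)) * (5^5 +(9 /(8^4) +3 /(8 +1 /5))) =-18370163315 /10496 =-1750206.11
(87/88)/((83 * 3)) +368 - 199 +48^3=808998373/7304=110761.00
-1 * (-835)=835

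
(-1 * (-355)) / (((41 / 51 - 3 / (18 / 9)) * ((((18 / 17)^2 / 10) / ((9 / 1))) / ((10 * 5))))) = -6141250 / 3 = -2047083.33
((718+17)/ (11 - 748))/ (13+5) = -245/ 4422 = -0.06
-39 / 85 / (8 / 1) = -39 / 680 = -0.06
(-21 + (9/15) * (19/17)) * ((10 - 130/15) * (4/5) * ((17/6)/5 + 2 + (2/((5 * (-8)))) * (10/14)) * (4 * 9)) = -29389824/14875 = -1975.79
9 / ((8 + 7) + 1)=9 / 16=0.56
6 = 6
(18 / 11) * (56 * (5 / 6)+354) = 7212 / 11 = 655.64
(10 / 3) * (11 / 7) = 110 / 21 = 5.24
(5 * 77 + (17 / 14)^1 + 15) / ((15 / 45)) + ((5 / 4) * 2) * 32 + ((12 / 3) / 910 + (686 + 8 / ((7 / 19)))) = 258877 / 130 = 1991.36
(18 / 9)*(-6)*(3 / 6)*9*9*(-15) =7290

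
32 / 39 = 0.82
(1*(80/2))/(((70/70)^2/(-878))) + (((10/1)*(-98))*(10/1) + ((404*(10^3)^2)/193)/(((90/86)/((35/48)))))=7366171880/5211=1413581.25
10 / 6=5 / 3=1.67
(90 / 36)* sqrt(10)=5* sqrt(10) / 2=7.91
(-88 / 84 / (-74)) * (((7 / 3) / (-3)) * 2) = -0.02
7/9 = 0.78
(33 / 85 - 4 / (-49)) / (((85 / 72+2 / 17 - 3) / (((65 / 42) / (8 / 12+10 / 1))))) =-0.04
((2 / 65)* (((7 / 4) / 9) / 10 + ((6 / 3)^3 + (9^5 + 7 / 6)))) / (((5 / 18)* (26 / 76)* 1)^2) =276307267212 / 1373125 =201225.14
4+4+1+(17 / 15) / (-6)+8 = 1513 / 90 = 16.81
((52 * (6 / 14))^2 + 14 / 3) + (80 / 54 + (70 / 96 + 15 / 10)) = 10690483 / 21168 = 505.03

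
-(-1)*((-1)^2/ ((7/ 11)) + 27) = 28.57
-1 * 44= -44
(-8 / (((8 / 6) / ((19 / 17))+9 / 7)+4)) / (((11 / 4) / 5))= -2.25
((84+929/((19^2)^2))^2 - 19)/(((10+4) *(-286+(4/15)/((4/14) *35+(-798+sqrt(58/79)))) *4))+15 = 896502550812525 *sqrt(4582)/107330084812969552709797048+1562785347082186353365448045/107330084812969552709797048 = 14.56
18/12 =3/2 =1.50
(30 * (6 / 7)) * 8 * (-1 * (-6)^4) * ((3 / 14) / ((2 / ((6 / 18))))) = -466560 / 49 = -9521.63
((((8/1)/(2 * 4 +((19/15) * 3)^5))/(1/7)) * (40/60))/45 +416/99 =3122141552/742826403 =4.20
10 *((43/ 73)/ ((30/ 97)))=4171/ 219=19.05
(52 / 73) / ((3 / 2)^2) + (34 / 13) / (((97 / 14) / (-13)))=-4.59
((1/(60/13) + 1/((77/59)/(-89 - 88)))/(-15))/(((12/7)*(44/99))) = 625579/52800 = 11.85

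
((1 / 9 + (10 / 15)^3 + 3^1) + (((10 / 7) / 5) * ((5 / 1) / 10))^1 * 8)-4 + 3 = 671 / 189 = 3.55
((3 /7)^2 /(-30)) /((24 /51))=-51 /3920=-0.01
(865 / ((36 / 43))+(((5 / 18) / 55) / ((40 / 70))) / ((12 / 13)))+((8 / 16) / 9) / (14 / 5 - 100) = 795384811 / 769824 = 1033.20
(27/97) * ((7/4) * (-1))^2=1323/1552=0.85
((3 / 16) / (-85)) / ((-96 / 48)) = 3 / 2720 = 0.00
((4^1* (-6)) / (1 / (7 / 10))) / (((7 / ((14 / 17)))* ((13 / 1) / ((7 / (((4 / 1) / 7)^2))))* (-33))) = 2401 / 24310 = 0.10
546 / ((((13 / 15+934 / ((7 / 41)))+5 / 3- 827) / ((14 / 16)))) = 200655 / 1951364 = 0.10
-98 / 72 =-49 / 36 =-1.36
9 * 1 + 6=15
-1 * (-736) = 736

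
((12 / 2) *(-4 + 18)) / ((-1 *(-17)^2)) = -84 / 289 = -0.29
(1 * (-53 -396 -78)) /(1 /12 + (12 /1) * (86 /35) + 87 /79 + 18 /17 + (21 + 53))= -297259620 /59637577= -4.98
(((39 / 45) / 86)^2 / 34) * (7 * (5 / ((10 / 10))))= 1183 / 11315880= 0.00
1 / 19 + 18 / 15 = 119 / 95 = 1.25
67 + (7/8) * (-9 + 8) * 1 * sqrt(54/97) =67 - 21 * sqrt(582)/776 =66.35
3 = 3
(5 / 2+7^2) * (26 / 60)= 1339 / 60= 22.32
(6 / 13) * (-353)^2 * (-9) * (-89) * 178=8199924000.92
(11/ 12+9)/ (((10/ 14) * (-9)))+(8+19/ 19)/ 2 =1597/ 540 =2.96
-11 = -11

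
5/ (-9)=-5/ 9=-0.56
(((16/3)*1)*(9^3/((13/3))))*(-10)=-8972.31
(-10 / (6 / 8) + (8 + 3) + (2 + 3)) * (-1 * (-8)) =64 / 3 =21.33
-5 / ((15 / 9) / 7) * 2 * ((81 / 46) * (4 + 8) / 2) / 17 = -10206 / 391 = -26.10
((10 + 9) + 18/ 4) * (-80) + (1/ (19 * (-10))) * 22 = -178611/ 95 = -1880.12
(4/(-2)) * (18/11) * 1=-36/11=-3.27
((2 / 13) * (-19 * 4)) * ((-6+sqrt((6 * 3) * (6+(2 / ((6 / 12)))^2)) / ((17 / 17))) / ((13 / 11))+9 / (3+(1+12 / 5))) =29013 / 676 - 10032 * sqrt(11) / 169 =-153.96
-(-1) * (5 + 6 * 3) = 23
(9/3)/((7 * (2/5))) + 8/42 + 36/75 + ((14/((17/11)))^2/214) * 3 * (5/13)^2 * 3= 12359782723/5487286350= 2.25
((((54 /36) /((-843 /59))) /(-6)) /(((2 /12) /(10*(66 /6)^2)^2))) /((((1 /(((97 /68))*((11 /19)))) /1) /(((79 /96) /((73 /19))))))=1820347374175 /66954432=27187.85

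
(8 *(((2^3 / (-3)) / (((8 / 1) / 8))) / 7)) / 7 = -64 / 147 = -0.44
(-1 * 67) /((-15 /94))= 6298 /15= 419.87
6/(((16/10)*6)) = 5/8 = 0.62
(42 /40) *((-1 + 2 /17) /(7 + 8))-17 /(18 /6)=-5843 /1020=-5.73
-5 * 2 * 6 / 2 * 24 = -720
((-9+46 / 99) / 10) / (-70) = 0.01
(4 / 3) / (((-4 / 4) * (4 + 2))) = -2 / 9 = -0.22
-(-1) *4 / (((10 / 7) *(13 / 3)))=42 / 65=0.65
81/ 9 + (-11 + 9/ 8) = -0.88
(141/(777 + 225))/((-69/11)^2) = 0.00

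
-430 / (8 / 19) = -1021.25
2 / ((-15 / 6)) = -4 / 5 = -0.80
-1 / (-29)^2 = -1 / 841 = -0.00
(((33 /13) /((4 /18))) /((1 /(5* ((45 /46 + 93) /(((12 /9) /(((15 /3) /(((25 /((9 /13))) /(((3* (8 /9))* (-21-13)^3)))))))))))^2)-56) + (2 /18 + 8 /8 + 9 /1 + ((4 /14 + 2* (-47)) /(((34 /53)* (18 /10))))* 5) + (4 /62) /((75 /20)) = 298792517100618.37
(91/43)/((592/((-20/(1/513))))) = -233415/6364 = -36.68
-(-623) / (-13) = -623 / 13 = -47.92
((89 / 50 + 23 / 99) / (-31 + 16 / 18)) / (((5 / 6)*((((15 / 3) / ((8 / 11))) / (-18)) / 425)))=73153584 / 819775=89.24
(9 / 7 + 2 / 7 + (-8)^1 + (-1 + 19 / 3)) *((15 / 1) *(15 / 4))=-1725 / 28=-61.61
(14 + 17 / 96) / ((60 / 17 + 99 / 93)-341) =-717247 / 17019456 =-0.04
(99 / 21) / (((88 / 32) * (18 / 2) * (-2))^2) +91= 189193 / 2079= 91.00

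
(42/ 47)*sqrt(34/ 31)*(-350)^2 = 5145000*sqrt(1054)/ 1457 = 114642.63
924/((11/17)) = 1428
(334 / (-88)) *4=-167 / 11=-15.18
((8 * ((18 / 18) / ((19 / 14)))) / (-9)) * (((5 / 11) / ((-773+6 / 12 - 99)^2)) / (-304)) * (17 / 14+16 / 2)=430 / 36192277737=0.00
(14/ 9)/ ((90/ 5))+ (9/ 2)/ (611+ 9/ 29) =269333/ 2871936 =0.09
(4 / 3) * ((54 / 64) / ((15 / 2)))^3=243 / 128000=0.00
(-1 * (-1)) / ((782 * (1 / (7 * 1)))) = 7 / 782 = 0.01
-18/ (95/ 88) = -1584/ 95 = -16.67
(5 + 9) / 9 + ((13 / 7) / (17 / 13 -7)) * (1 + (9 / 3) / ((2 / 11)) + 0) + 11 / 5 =-13013 / 6660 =-1.95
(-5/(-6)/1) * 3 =5/2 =2.50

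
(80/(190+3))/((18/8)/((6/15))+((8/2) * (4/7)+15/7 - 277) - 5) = -4480/2939197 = -0.00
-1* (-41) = 41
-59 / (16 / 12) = -177 / 4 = -44.25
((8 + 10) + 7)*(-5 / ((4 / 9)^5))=-7381125 / 1024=-7208.13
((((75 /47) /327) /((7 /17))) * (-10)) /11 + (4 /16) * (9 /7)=0.31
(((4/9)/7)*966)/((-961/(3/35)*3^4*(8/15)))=-23/181629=-0.00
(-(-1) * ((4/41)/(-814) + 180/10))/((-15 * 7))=-300364/1752135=-0.17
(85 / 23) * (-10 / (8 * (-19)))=425 / 1748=0.24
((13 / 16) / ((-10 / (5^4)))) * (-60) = 24375 / 8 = 3046.88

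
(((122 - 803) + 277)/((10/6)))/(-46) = 606/115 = 5.27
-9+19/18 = -143/18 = -7.94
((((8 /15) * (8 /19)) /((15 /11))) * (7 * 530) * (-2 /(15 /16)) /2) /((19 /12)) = -33431552 /81225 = -411.59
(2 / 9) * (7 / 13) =0.12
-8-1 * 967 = -975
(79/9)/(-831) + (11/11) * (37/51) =90898/127143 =0.71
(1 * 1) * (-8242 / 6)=-4121 / 3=-1373.67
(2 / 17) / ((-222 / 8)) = -8 / 1887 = -0.00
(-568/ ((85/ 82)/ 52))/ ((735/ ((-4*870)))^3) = 30243321511936/ 10000165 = 3024282.25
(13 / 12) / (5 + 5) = 13 / 120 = 0.11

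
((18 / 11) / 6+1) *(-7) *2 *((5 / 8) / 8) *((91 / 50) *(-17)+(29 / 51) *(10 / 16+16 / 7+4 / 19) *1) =92319451 / 2273920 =40.60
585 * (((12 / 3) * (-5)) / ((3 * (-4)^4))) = -975 / 64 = -15.23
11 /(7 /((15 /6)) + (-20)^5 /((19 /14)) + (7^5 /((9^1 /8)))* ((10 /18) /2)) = -0.00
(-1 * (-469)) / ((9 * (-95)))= -469 / 855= -0.55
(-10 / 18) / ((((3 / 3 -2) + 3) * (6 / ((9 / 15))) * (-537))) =1 / 19332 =0.00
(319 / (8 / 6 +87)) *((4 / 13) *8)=30624 / 3445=8.89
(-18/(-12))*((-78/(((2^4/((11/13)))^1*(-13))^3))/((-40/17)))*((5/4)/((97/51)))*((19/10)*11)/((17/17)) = -2170630737/47206132613120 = -0.00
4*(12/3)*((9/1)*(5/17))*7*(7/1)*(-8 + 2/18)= -278320/17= -16371.76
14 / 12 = 7 / 6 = 1.17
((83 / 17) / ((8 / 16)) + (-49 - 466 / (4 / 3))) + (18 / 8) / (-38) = -1004645 / 2584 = -388.79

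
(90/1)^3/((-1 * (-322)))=364500/161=2263.98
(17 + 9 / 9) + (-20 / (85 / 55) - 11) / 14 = 3877 / 238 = 16.29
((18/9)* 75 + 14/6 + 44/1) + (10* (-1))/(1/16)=109/3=36.33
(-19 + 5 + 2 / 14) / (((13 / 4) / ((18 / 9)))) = -776 / 91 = -8.53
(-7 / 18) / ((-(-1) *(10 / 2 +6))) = -7 / 198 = -0.04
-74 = -74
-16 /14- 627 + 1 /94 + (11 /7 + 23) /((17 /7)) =-6913111 /11186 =-618.01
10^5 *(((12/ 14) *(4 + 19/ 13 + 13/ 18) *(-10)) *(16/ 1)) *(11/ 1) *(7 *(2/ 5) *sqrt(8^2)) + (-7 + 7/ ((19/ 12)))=-15484057601911/ 741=-20896164105.14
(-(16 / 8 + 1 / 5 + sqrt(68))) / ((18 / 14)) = -14 * sqrt(17) / 9 - 77 / 45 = -8.12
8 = 8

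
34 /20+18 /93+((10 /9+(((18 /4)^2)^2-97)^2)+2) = 35002450259 /357120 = 98013.13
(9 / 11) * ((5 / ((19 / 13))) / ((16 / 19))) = 585 / 176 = 3.32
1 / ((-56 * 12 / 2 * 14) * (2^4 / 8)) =-1 / 9408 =-0.00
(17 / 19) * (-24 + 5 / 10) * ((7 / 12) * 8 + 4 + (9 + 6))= -56729 / 114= -497.62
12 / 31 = 0.39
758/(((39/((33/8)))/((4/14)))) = 4169/182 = 22.91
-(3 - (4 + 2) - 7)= 10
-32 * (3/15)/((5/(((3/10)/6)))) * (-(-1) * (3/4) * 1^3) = -6/125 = -0.05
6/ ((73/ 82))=492/ 73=6.74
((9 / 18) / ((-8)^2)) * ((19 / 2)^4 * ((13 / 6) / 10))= 1694173 / 122880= 13.79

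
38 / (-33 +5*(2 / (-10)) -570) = -19 / 302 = -0.06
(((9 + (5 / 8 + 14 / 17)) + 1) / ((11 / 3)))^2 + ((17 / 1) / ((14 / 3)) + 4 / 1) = 272461543 / 15666112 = 17.39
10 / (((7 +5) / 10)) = 25 / 3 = 8.33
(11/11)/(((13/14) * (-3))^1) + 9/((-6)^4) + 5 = 8701/1872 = 4.65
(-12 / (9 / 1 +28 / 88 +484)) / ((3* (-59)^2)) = -88 / 37779293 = -0.00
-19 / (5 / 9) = -34.20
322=322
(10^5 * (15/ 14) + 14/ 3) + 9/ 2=4500385/ 42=107152.02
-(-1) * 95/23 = 95/23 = 4.13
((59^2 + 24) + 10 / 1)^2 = 12355225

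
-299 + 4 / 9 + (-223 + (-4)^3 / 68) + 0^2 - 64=-89734 / 153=-586.50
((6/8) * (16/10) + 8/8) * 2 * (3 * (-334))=-22044/5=-4408.80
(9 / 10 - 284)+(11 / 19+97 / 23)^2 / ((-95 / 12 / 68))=-17441760053 / 36284110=-480.70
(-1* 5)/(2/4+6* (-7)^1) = 10/83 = 0.12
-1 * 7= -7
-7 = -7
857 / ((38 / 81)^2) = 5622777 / 1444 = 3893.89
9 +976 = 985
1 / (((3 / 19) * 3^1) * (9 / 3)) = 19 / 27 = 0.70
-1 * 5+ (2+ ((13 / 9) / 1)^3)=10 / 729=0.01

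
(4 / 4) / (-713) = -1 / 713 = -0.00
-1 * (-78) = 78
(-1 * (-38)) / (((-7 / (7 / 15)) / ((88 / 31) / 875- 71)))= 24393302 / 135625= 179.86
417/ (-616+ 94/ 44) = -9174/ 13505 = -0.68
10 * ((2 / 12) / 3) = 5 / 9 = 0.56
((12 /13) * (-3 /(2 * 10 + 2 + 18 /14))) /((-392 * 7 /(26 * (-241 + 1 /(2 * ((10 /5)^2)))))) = -0.27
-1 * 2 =-2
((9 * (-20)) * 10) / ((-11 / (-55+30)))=-45000 / 11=-4090.91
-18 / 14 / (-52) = 9 / 364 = 0.02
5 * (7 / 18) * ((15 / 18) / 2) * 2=175 / 108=1.62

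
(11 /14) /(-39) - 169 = -92285 /546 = -169.02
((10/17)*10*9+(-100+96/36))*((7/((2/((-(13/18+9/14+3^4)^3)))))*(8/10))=632641140066032/9108855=69453420.88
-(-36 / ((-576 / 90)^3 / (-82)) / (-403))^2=-2127515625 / 2724770873344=-0.00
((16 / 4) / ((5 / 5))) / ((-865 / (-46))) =184 / 865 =0.21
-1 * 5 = -5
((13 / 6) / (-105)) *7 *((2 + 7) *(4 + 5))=-117 / 10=-11.70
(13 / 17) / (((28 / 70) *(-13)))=-5 / 34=-0.15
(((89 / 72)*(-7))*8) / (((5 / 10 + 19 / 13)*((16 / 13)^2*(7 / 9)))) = -195533 / 6528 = -29.95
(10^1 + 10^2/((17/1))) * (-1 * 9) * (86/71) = -208980/1207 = -173.14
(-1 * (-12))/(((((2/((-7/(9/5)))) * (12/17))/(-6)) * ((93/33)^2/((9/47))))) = 215985/45167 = 4.78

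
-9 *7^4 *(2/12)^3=-2401/24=-100.04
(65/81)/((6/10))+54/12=5.84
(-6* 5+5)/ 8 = -25/ 8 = -3.12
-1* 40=-40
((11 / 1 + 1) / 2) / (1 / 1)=6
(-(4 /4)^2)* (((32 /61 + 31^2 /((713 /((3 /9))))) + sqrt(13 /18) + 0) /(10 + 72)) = -4099 /345138 - sqrt(26) /492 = -0.02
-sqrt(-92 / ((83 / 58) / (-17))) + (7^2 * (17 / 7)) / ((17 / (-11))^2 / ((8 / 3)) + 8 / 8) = 115192 / 1835 - 2 * sqrt(1882274) / 83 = 29.72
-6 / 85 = -0.07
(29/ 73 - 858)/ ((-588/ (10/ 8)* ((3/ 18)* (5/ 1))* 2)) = 62605/ 57232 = 1.09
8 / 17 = 0.47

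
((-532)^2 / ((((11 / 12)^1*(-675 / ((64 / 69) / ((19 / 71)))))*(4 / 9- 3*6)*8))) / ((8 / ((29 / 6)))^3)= 1612137289 / 647578800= 2.49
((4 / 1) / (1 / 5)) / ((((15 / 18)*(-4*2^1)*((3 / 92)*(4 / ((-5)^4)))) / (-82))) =1178750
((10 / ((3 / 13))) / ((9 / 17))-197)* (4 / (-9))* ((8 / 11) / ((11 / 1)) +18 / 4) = 6870890 / 29403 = 233.68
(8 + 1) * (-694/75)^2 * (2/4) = 385.31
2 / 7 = 0.29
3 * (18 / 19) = 54 / 19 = 2.84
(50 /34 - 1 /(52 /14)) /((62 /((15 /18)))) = 885 /54808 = 0.02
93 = 93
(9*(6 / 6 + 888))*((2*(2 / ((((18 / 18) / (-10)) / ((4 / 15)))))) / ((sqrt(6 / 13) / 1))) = -14224*sqrt(78) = -125622.97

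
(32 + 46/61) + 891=56349/61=923.75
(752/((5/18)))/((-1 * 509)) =-13536/2545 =-5.32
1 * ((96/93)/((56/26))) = 104/217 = 0.48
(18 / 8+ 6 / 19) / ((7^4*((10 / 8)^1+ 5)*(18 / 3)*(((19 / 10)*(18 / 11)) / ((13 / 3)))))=1859 / 46805094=0.00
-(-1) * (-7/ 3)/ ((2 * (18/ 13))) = -91/ 108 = -0.84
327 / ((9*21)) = 109 / 63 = 1.73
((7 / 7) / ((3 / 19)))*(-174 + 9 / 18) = -6593 / 6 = -1098.83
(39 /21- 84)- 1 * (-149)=468 /7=66.86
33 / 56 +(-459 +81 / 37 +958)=1039685 / 2072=501.78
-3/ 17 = -0.18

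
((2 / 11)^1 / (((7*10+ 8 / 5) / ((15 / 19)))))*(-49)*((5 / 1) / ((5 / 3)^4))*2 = -23814 / 187055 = -0.13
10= 10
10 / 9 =1.11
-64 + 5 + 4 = -55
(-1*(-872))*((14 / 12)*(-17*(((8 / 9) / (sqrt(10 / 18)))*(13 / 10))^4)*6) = -758711769088 / 1265625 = -599475.97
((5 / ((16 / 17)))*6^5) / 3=13770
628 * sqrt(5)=1404.25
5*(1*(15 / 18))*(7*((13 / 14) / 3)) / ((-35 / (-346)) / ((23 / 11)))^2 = 205821733 / 53361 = 3857.16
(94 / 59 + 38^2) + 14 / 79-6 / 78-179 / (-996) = 87259357519 / 60350628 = 1445.87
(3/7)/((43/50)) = 150/301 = 0.50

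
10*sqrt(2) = 14.14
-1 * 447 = -447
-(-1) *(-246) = -246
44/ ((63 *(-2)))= -22/ 63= -0.35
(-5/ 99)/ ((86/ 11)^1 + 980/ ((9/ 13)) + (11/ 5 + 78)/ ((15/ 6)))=-125/ 3602248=-0.00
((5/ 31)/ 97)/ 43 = 5/ 129301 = 0.00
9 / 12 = 3 / 4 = 0.75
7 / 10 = 0.70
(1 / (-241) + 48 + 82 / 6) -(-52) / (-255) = 3776938 / 61455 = 61.46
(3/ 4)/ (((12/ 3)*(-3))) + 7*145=16239/ 16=1014.94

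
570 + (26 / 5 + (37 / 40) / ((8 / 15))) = 184619 / 320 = 576.93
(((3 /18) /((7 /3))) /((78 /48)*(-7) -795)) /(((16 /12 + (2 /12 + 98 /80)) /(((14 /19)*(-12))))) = 3840 /13360021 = 0.00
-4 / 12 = -1 / 3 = -0.33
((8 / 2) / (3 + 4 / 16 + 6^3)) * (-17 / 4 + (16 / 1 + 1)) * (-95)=-19380 / 877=-22.10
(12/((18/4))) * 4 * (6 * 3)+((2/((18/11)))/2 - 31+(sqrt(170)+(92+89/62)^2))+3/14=sqrt(170)+2153397067/242172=8905.05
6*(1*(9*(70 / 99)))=420 / 11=38.18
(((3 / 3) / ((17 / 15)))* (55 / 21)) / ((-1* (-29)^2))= -275 / 100079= -0.00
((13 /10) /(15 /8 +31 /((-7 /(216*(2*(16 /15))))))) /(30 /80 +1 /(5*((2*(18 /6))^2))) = -0.00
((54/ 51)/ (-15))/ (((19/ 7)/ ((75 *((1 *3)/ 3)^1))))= -630/ 323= -1.95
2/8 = 1/4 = 0.25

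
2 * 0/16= 0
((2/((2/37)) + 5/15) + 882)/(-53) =-2758/159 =-17.35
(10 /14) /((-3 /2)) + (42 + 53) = 1985 /21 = 94.52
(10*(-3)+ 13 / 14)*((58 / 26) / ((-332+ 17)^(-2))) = -167307525 / 26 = -6434904.81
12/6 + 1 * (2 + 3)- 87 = -80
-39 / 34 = -1.15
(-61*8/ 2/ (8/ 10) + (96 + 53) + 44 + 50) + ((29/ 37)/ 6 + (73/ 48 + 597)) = 953093/ 1776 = 536.65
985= 985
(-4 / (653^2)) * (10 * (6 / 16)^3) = -135 / 27290176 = -0.00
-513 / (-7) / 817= 27 / 301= 0.09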